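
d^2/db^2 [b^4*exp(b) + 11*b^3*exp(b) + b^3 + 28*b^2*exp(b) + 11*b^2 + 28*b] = b^4*exp(b) + 19*b^3*exp(b) + 106*b^2*exp(b) + 178*b*exp(b) + 6*b + 56*exp(b) + 22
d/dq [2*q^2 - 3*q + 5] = 4*q - 3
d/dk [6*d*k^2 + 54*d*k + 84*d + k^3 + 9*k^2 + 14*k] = 12*d*k + 54*d + 3*k^2 + 18*k + 14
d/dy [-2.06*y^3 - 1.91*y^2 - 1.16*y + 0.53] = -6.18*y^2 - 3.82*y - 1.16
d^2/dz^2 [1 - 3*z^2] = -6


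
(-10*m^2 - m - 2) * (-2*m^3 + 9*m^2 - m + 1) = 20*m^5 - 88*m^4 + 5*m^3 - 27*m^2 + m - 2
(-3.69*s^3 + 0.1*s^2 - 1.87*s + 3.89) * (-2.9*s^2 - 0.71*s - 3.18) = 10.701*s^5 + 2.3299*s^4 + 17.0862*s^3 - 10.2713*s^2 + 3.1847*s - 12.3702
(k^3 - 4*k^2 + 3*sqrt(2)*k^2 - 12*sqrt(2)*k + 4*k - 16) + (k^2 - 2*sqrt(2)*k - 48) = k^3 - 3*k^2 + 3*sqrt(2)*k^2 - 14*sqrt(2)*k + 4*k - 64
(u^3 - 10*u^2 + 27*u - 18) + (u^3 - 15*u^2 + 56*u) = 2*u^3 - 25*u^2 + 83*u - 18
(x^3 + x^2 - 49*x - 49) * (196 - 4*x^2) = -4*x^5 - 4*x^4 + 392*x^3 + 392*x^2 - 9604*x - 9604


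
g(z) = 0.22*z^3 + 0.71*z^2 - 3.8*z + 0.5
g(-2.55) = 11.16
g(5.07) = 28.16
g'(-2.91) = -2.34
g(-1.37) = 6.47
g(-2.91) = 12.15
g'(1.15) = -1.29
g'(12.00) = 108.28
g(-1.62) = 7.58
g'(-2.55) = -3.13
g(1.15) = -2.60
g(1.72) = -2.82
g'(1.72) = 0.59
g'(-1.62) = -4.37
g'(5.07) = 20.36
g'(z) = 0.66*z^2 + 1.42*z - 3.8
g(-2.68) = 11.55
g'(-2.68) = -2.87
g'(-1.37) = -4.51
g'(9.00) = 62.44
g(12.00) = 437.30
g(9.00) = 184.19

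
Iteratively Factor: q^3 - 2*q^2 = (q)*(q^2 - 2*q) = q*(q - 2)*(q)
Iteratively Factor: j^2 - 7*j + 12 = (j - 3)*(j - 4)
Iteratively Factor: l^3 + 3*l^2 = (l)*(l^2 + 3*l) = l^2*(l + 3)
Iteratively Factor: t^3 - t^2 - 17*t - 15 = (t + 1)*(t^2 - 2*t - 15) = (t + 1)*(t + 3)*(t - 5)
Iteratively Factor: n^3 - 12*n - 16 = (n + 2)*(n^2 - 2*n - 8) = (n + 2)^2*(n - 4)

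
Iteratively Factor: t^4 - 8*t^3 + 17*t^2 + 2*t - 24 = (t - 3)*(t^3 - 5*t^2 + 2*t + 8) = (t - 4)*(t - 3)*(t^2 - t - 2) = (t - 4)*(t - 3)*(t + 1)*(t - 2)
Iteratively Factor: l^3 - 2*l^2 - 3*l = (l + 1)*(l^2 - 3*l) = (l - 3)*(l + 1)*(l)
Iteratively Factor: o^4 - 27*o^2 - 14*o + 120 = (o - 2)*(o^3 + 2*o^2 - 23*o - 60) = (o - 5)*(o - 2)*(o^2 + 7*o + 12) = (o - 5)*(o - 2)*(o + 3)*(o + 4)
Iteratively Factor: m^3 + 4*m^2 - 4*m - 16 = (m + 2)*(m^2 + 2*m - 8) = (m - 2)*(m + 2)*(m + 4)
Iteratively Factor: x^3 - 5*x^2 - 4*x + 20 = (x - 2)*(x^2 - 3*x - 10) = (x - 5)*(x - 2)*(x + 2)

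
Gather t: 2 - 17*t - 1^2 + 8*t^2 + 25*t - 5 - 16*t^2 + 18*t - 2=-8*t^2 + 26*t - 6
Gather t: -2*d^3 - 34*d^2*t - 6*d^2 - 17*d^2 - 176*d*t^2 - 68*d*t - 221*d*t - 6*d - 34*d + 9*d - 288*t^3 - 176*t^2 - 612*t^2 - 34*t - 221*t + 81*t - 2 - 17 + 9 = -2*d^3 - 23*d^2 - 31*d - 288*t^3 + t^2*(-176*d - 788) + t*(-34*d^2 - 289*d - 174) - 10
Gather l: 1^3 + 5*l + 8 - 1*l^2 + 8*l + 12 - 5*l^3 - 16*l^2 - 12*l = -5*l^3 - 17*l^2 + l + 21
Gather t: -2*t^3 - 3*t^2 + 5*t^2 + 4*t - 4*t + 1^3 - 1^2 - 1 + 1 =-2*t^3 + 2*t^2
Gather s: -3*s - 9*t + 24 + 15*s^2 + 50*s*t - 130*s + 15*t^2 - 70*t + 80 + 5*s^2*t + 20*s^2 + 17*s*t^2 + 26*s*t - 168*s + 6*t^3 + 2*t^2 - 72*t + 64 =s^2*(5*t + 35) + s*(17*t^2 + 76*t - 301) + 6*t^3 + 17*t^2 - 151*t + 168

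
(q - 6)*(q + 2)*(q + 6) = q^3 + 2*q^2 - 36*q - 72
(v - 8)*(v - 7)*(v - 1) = v^3 - 16*v^2 + 71*v - 56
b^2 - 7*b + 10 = (b - 5)*(b - 2)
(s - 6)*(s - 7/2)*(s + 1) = s^3 - 17*s^2/2 + 23*s/2 + 21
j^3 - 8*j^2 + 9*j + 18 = (j - 6)*(j - 3)*(j + 1)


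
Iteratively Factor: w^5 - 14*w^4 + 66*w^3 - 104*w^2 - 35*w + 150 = (w + 1)*(w^4 - 15*w^3 + 81*w^2 - 185*w + 150) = (w - 3)*(w + 1)*(w^3 - 12*w^2 + 45*w - 50) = (w - 5)*(w - 3)*(w + 1)*(w^2 - 7*w + 10) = (w - 5)*(w - 3)*(w - 2)*(w + 1)*(w - 5)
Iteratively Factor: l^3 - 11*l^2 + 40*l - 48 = (l - 4)*(l^2 - 7*l + 12) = (l - 4)*(l - 3)*(l - 4)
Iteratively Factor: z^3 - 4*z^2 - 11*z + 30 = (z + 3)*(z^2 - 7*z + 10) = (z - 5)*(z + 3)*(z - 2)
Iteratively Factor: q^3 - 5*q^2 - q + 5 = (q - 5)*(q^2 - 1) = (q - 5)*(q + 1)*(q - 1)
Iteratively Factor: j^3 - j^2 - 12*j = (j + 3)*(j^2 - 4*j) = (j - 4)*(j + 3)*(j)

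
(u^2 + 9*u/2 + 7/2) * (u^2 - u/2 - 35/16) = u^4 + 4*u^3 - 15*u^2/16 - 371*u/32 - 245/32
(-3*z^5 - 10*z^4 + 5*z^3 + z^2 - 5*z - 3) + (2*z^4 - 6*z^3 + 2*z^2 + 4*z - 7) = -3*z^5 - 8*z^4 - z^3 + 3*z^2 - z - 10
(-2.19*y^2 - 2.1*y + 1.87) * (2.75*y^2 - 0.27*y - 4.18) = -6.0225*y^4 - 5.1837*y^3 + 14.8637*y^2 + 8.2731*y - 7.8166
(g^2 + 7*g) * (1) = g^2 + 7*g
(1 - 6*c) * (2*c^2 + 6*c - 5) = -12*c^3 - 34*c^2 + 36*c - 5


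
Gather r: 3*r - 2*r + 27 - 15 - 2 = r + 10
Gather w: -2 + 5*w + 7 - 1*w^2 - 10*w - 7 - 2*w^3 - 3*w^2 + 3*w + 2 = -2*w^3 - 4*w^2 - 2*w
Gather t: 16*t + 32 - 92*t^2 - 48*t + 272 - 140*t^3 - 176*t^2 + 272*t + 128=-140*t^3 - 268*t^2 + 240*t + 432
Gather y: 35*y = 35*y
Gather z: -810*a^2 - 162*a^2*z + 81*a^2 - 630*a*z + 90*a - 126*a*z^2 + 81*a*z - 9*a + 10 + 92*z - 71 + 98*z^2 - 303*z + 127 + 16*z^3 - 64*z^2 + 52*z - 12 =-729*a^2 + 81*a + 16*z^3 + z^2*(34 - 126*a) + z*(-162*a^2 - 549*a - 159) + 54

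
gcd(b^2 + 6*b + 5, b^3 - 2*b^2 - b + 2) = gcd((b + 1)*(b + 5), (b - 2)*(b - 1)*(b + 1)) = b + 1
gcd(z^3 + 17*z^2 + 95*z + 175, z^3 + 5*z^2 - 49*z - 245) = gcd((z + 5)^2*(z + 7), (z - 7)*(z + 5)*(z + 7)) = z^2 + 12*z + 35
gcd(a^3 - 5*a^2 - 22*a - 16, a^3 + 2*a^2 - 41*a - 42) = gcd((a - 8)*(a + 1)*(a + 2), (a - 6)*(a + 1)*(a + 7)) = a + 1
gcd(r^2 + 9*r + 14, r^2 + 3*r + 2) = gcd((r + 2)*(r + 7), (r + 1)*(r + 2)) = r + 2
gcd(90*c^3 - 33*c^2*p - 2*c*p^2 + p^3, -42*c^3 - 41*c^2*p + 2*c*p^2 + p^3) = 1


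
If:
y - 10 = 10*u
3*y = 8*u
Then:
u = -15/11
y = -40/11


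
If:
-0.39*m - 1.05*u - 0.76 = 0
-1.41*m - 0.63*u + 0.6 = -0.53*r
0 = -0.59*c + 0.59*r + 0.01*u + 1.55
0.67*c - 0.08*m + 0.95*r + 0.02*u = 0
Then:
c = 1.56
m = 0.43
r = -1.05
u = -0.88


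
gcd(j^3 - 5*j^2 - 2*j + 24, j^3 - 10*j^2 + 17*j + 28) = j - 4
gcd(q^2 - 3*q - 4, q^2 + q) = q + 1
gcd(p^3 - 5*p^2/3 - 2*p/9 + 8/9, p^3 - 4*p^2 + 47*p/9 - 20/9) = p^2 - 7*p/3 + 4/3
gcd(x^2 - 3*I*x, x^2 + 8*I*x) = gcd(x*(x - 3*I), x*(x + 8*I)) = x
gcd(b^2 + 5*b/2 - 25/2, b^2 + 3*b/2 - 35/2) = b + 5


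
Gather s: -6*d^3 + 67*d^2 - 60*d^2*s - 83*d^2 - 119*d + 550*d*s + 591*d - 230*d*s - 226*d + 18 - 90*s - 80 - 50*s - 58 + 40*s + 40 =-6*d^3 - 16*d^2 + 246*d + s*(-60*d^2 + 320*d - 100) - 80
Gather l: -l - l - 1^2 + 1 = -2*l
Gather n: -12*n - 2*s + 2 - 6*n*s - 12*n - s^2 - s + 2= n*(-6*s - 24) - s^2 - 3*s + 4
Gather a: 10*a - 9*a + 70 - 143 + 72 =a - 1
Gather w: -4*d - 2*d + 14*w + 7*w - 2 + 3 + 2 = -6*d + 21*w + 3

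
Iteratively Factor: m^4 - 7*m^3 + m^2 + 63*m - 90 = (m - 5)*(m^3 - 2*m^2 - 9*m + 18) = (m - 5)*(m - 3)*(m^2 + m - 6) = (m - 5)*(m - 3)*(m - 2)*(m + 3)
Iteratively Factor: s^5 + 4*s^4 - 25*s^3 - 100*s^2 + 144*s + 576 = (s + 4)*(s^4 - 25*s^2 + 144) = (s - 3)*(s + 4)*(s^3 + 3*s^2 - 16*s - 48) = (s - 4)*(s - 3)*(s + 4)*(s^2 + 7*s + 12) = (s - 4)*(s - 3)*(s + 3)*(s + 4)*(s + 4)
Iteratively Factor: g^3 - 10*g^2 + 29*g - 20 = (g - 4)*(g^2 - 6*g + 5) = (g - 5)*(g - 4)*(g - 1)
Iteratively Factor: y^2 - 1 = (y - 1)*(y + 1)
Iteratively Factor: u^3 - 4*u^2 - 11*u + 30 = (u + 3)*(u^2 - 7*u + 10) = (u - 5)*(u + 3)*(u - 2)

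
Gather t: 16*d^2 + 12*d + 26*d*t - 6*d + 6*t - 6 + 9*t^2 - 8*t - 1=16*d^2 + 6*d + 9*t^2 + t*(26*d - 2) - 7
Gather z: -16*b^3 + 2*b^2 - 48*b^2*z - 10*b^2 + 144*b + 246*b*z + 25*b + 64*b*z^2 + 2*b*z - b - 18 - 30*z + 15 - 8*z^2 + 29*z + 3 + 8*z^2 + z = -16*b^3 - 8*b^2 + 64*b*z^2 + 168*b + z*(-48*b^2 + 248*b)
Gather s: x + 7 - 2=x + 5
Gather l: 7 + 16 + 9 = 32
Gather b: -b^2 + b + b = -b^2 + 2*b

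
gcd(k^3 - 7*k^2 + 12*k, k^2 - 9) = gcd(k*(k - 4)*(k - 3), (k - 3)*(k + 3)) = k - 3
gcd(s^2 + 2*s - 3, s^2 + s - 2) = s - 1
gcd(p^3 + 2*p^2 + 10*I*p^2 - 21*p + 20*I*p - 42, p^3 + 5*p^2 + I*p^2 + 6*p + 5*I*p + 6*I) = p + 2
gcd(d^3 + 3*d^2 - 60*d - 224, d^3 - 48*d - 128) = d^2 - 4*d - 32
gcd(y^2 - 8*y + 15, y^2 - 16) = 1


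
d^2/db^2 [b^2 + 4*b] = 2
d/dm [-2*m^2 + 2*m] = 2 - 4*m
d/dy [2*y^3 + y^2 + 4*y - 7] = 6*y^2 + 2*y + 4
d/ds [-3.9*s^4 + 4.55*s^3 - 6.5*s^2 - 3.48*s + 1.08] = -15.6*s^3 + 13.65*s^2 - 13.0*s - 3.48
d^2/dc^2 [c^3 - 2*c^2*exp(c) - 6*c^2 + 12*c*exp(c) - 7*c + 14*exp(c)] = -2*c^2*exp(c) + 4*c*exp(c) + 6*c + 34*exp(c) - 12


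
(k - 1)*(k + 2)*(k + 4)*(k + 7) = k^4 + 12*k^3 + 37*k^2 + 6*k - 56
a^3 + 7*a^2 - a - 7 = (a - 1)*(a + 1)*(a + 7)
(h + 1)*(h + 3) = h^2 + 4*h + 3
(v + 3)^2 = v^2 + 6*v + 9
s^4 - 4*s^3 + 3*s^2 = s^2*(s - 3)*(s - 1)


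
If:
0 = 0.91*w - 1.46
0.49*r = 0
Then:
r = 0.00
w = 1.60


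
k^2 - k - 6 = (k - 3)*(k + 2)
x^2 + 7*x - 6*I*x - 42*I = (x + 7)*(x - 6*I)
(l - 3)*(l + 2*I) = l^2 - 3*l + 2*I*l - 6*I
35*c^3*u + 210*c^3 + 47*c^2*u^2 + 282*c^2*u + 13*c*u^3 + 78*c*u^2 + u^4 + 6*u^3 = (c + u)*(5*c + u)*(7*c + u)*(u + 6)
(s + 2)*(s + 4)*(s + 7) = s^3 + 13*s^2 + 50*s + 56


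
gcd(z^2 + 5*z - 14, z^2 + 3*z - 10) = z - 2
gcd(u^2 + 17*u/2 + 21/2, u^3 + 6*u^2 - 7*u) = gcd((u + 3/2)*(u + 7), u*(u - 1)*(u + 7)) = u + 7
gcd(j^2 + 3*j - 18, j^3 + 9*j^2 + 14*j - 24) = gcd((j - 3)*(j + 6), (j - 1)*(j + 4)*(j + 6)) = j + 6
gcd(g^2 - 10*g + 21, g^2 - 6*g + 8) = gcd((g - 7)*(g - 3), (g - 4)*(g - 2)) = 1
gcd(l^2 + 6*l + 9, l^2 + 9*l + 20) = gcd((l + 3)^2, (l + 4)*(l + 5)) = 1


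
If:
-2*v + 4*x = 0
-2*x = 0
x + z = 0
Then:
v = 0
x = 0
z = 0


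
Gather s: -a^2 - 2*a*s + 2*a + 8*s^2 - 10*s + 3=-a^2 + 2*a + 8*s^2 + s*(-2*a - 10) + 3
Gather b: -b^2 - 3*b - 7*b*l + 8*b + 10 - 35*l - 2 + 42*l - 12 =-b^2 + b*(5 - 7*l) + 7*l - 4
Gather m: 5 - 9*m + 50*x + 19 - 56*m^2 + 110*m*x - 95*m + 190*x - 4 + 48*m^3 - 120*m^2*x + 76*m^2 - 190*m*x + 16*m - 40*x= 48*m^3 + m^2*(20 - 120*x) + m*(-80*x - 88) + 200*x + 20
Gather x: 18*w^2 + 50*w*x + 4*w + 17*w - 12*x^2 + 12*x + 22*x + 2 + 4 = 18*w^2 + 21*w - 12*x^2 + x*(50*w + 34) + 6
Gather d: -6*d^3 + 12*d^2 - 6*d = -6*d^3 + 12*d^2 - 6*d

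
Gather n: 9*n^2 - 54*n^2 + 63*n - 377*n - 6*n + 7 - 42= -45*n^2 - 320*n - 35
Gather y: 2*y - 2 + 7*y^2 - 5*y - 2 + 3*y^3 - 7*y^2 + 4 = 3*y^3 - 3*y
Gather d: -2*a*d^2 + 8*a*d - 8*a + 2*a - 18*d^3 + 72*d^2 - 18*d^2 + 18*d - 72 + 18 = -6*a - 18*d^3 + d^2*(54 - 2*a) + d*(8*a + 18) - 54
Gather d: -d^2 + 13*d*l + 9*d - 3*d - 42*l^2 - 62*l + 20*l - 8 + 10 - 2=-d^2 + d*(13*l + 6) - 42*l^2 - 42*l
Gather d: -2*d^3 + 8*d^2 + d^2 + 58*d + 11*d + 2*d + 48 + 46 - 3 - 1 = -2*d^3 + 9*d^2 + 71*d + 90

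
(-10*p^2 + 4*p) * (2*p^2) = -20*p^4 + 8*p^3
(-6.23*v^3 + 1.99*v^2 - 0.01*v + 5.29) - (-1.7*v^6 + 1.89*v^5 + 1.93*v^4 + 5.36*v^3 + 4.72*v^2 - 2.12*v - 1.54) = 1.7*v^6 - 1.89*v^5 - 1.93*v^4 - 11.59*v^3 - 2.73*v^2 + 2.11*v + 6.83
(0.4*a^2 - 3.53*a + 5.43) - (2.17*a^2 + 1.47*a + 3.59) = -1.77*a^2 - 5.0*a + 1.84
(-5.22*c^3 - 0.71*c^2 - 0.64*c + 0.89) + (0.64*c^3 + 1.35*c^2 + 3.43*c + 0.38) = -4.58*c^3 + 0.64*c^2 + 2.79*c + 1.27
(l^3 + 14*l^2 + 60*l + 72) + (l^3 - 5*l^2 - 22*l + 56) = 2*l^3 + 9*l^2 + 38*l + 128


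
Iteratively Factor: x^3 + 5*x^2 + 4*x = (x)*(x^2 + 5*x + 4) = x*(x + 4)*(x + 1)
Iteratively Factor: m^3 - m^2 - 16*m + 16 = (m - 1)*(m^2 - 16) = (m - 4)*(m - 1)*(m + 4)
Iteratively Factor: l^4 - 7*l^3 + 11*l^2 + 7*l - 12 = (l + 1)*(l^3 - 8*l^2 + 19*l - 12) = (l - 1)*(l + 1)*(l^2 - 7*l + 12) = (l - 4)*(l - 1)*(l + 1)*(l - 3)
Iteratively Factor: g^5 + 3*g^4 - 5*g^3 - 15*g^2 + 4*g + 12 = (g + 2)*(g^4 + g^3 - 7*g^2 - g + 6) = (g + 2)*(g + 3)*(g^3 - 2*g^2 - g + 2) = (g + 1)*(g + 2)*(g + 3)*(g^2 - 3*g + 2) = (g - 1)*(g + 1)*(g + 2)*(g + 3)*(g - 2)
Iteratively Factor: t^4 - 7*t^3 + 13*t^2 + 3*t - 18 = (t + 1)*(t^3 - 8*t^2 + 21*t - 18) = (t - 3)*(t + 1)*(t^2 - 5*t + 6) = (t - 3)*(t - 2)*(t + 1)*(t - 3)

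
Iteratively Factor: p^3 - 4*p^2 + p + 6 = (p + 1)*(p^2 - 5*p + 6) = (p - 2)*(p + 1)*(p - 3)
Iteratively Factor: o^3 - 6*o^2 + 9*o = (o - 3)*(o^2 - 3*o) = (o - 3)^2*(o)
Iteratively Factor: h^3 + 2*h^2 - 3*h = (h + 3)*(h^2 - h) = h*(h + 3)*(h - 1)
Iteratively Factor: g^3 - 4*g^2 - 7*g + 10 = (g - 1)*(g^2 - 3*g - 10) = (g - 5)*(g - 1)*(g + 2)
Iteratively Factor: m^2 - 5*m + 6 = (m - 3)*(m - 2)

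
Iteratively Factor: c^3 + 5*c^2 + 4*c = (c)*(c^2 + 5*c + 4) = c*(c + 4)*(c + 1)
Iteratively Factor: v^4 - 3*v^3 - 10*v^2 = (v)*(v^3 - 3*v^2 - 10*v) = v*(v + 2)*(v^2 - 5*v) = v*(v - 5)*(v + 2)*(v)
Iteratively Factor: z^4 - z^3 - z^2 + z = (z - 1)*(z^3 - z) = (z - 1)^2*(z^2 + z) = (z - 1)^2*(z + 1)*(z)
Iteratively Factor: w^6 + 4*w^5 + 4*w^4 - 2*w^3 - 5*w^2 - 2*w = (w - 1)*(w^5 + 5*w^4 + 9*w^3 + 7*w^2 + 2*w) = (w - 1)*(w + 1)*(w^4 + 4*w^3 + 5*w^2 + 2*w) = (w - 1)*(w + 1)^2*(w^3 + 3*w^2 + 2*w) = (w - 1)*(w + 1)^3*(w^2 + 2*w) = (w - 1)*(w + 1)^3*(w + 2)*(w)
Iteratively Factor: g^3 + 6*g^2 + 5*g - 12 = (g - 1)*(g^2 + 7*g + 12) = (g - 1)*(g + 4)*(g + 3)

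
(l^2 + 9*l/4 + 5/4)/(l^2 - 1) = (l + 5/4)/(l - 1)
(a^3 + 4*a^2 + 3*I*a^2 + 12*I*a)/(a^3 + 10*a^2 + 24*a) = (a + 3*I)/(a + 6)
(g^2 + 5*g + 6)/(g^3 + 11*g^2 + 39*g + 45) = (g + 2)/(g^2 + 8*g + 15)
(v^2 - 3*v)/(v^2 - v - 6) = v/(v + 2)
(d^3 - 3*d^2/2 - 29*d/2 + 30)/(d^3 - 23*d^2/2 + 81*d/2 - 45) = (d + 4)/(d - 6)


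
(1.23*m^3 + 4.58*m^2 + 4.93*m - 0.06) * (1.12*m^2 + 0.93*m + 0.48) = 1.3776*m^5 + 6.2735*m^4 + 10.3714*m^3 + 6.7161*m^2 + 2.3106*m - 0.0288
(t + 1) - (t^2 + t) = 1 - t^2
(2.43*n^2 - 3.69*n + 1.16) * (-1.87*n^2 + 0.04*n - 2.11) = -4.5441*n^4 + 6.9975*n^3 - 7.4441*n^2 + 7.8323*n - 2.4476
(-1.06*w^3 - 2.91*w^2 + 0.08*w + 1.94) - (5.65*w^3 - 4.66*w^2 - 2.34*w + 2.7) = -6.71*w^3 + 1.75*w^2 + 2.42*w - 0.76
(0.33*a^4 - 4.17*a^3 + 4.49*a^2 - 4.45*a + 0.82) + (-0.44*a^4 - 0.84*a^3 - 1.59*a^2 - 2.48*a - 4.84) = -0.11*a^4 - 5.01*a^3 + 2.9*a^2 - 6.93*a - 4.02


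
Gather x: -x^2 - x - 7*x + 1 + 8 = -x^2 - 8*x + 9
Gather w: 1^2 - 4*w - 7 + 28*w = 24*w - 6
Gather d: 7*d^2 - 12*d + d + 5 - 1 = 7*d^2 - 11*d + 4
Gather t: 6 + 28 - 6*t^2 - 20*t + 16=-6*t^2 - 20*t + 50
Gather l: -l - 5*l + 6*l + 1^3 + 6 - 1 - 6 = 0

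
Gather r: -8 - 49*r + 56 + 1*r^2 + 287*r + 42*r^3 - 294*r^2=42*r^3 - 293*r^2 + 238*r + 48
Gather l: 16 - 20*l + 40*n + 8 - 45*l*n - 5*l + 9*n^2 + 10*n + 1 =l*(-45*n - 25) + 9*n^2 + 50*n + 25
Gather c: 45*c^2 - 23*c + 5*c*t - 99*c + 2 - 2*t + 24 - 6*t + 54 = 45*c^2 + c*(5*t - 122) - 8*t + 80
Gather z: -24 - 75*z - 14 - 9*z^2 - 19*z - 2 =-9*z^2 - 94*z - 40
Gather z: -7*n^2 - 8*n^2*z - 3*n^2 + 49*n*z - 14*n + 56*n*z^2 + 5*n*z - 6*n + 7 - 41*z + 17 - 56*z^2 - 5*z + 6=-10*n^2 - 20*n + z^2*(56*n - 56) + z*(-8*n^2 + 54*n - 46) + 30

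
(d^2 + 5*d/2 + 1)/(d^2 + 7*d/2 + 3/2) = (d + 2)/(d + 3)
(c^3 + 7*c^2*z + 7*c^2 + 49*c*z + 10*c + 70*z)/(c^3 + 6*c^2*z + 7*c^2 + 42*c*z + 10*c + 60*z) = (c + 7*z)/(c + 6*z)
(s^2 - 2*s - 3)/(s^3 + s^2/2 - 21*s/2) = 2*(s + 1)/(s*(2*s + 7))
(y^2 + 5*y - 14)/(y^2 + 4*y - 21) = (y - 2)/(y - 3)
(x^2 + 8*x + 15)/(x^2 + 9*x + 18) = (x + 5)/(x + 6)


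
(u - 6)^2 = u^2 - 12*u + 36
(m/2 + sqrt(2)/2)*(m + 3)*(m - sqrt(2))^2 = m^4/2 - sqrt(2)*m^3/2 + 3*m^3/2 - 3*sqrt(2)*m^2/2 - m^2 - 3*m + sqrt(2)*m + 3*sqrt(2)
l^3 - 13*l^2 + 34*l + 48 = (l - 8)*(l - 6)*(l + 1)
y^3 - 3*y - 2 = (y - 2)*(y + 1)^2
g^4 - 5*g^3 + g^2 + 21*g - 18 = (g - 3)^2*(g - 1)*(g + 2)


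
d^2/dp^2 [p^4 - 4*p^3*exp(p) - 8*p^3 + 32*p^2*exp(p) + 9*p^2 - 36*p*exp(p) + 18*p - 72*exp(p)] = -4*p^3*exp(p) + 8*p^2*exp(p) + 12*p^2 + 68*p*exp(p) - 48*p - 80*exp(p) + 18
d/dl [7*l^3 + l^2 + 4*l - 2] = 21*l^2 + 2*l + 4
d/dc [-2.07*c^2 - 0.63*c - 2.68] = -4.14*c - 0.63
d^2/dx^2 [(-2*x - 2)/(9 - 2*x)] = 88/(2*x - 9)^3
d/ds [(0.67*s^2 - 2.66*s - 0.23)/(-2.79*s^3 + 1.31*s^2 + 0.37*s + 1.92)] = (1.8693*s^4 - 14.8428*s^3 + 1.8074*s^2 + 3.1754*s - 5.0221)/(7.7841*s^6 - 7.3098*s^5 - 0.3485*s^4 - 9.7442*s^3 + 5.1673*s^2 + 1.4208*s + 3.6864)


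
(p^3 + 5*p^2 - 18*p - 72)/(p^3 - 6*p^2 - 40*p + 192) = (p + 3)/(p - 8)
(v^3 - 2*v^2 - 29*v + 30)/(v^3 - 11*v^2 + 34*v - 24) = (v + 5)/(v - 4)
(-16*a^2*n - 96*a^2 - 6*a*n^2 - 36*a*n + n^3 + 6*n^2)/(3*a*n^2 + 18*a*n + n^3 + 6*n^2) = (-16*a^2 - 6*a*n + n^2)/(n*(3*a + n))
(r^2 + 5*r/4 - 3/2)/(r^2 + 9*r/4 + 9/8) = 2*(4*r^2 + 5*r - 6)/(8*r^2 + 18*r + 9)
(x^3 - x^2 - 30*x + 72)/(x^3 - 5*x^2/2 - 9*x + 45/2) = 2*(x^2 + 2*x - 24)/(2*x^2 + x - 15)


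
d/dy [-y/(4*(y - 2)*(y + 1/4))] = 2*(2*y^2 + 1)/(16*y^4 - 56*y^3 + 33*y^2 + 28*y + 4)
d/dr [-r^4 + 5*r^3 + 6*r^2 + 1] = r*(-4*r^2 + 15*r + 12)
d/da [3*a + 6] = 3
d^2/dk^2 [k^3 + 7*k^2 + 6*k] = 6*k + 14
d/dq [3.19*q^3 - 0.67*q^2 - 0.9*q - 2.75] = 9.57*q^2 - 1.34*q - 0.9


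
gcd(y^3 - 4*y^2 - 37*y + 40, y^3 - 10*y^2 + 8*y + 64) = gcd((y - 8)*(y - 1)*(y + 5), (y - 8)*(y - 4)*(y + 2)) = y - 8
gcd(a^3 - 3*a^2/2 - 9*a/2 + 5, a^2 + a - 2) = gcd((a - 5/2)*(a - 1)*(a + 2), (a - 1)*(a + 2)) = a^2 + a - 2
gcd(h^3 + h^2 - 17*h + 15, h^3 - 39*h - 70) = h + 5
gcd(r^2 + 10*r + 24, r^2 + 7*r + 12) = r + 4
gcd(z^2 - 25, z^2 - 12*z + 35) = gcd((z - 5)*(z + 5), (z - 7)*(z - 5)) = z - 5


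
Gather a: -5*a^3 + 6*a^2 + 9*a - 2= -5*a^3 + 6*a^2 + 9*a - 2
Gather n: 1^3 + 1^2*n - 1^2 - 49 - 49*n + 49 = -48*n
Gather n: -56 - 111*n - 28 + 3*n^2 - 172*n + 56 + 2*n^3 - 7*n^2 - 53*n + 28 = 2*n^3 - 4*n^2 - 336*n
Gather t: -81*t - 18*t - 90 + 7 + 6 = -99*t - 77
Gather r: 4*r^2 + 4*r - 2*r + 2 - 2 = 4*r^2 + 2*r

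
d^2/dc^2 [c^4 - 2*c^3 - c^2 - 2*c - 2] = 12*c^2 - 12*c - 2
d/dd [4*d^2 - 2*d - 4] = 8*d - 2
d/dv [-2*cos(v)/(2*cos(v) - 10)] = -5*sin(v)/(cos(v) - 5)^2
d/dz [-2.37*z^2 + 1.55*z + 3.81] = 1.55 - 4.74*z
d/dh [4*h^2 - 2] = 8*h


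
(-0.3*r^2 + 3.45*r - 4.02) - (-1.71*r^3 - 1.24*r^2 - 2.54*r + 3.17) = 1.71*r^3 + 0.94*r^2 + 5.99*r - 7.19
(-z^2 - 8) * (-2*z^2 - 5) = 2*z^4 + 21*z^2 + 40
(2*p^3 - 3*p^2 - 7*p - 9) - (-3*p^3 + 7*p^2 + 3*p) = 5*p^3 - 10*p^2 - 10*p - 9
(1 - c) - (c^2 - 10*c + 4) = -c^2 + 9*c - 3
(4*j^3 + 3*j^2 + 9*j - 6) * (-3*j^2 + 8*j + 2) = -12*j^5 + 23*j^4 + 5*j^3 + 96*j^2 - 30*j - 12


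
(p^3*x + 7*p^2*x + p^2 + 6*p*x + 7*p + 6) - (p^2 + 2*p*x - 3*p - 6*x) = p^3*x + 7*p^2*x + 4*p*x + 10*p + 6*x + 6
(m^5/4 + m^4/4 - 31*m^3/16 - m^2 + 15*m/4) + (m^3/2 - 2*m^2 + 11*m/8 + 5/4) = m^5/4 + m^4/4 - 23*m^3/16 - 3*m^2 + 41*m/8 + 5/4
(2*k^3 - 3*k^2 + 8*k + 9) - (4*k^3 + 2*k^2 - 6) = -2*k^3 - 5*k^2 + 8*k + 15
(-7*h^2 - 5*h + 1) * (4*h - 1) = -28*h^3 - 13*h^2 + 9*h - 1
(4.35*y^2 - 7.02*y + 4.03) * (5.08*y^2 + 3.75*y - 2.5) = 22.098*y^4 - 19.3491*y^3 - 16.7276*y^2 + 32.6625*y - 10.075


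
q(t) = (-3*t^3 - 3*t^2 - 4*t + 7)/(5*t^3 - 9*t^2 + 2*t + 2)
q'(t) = (-15*t^2 + 18*t - 2)*(-3*t^3 - 3*t^2 - 4*t + 7)/(5*t^3 - 9*t^2 + 2*t + 2)^2 + (-9*t^2 - 6*t - 4)/(5*t^3 - 9*t^2 + 2*t + 2) = (42*t^4 + 28*t^3 - 165*t^2 + 114*t - 22)/(25*t^6 - 90*t^5 + 101*t^4 - 16*t^3 - 32*t^2 + 8*t + 4)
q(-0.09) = 4.21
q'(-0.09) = -11.06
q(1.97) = -3.84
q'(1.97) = 4.79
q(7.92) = -0.88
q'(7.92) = 0.05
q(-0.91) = -0.94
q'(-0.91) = -2.09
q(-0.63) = -2.22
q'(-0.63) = -9.58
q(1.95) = -3.94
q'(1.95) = 5.06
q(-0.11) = 4.45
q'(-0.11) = -13.20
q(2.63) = -2.19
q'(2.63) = 1.28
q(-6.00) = -0.40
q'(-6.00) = 0.02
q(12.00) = -0.77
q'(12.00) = 0.02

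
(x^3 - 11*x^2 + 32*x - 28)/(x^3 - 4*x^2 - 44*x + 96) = (x^2 - 9*x + 14)/(x^2 - 2*x - 48)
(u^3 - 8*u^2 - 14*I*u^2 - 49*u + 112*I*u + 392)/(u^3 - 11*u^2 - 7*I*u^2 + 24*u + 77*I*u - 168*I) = (u - 7*I)/(u - 3)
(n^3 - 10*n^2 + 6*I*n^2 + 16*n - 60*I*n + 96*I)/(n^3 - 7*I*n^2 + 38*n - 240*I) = (n^2 - 10*n + 16)/(n^2 - 13*I*n - 40)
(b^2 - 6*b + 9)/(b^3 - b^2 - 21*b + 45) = 1/(b + 5)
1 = 1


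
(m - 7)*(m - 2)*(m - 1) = m^3 - 10*m^2 + 23*m - 14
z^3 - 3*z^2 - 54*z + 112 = (z - 8)*(z - 2)*(z + 7)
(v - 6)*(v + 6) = v^2 - 36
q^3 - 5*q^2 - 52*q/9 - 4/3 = (q - 6)*(q + 1/3)*(q + 2/3)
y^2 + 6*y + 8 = (y + 2)*(y + 4)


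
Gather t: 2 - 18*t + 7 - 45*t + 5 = 14 - 63*t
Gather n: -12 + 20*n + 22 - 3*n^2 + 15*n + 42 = -3*n^2 + 35*n + 52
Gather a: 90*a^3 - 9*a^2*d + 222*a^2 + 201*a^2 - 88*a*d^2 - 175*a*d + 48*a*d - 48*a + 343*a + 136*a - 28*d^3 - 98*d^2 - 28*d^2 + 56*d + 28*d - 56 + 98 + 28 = 90*a^3 + a^2*(423 - 9*d) + a*(-88*d^2 - 127*d + 431) - 28*d^3 - 126*d^2 + 84*d + 70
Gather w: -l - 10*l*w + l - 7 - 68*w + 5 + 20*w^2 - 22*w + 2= 20*w^2 + w*(-10*l - 90)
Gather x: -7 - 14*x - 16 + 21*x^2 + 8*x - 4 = 21*x^2 - 6*x - 27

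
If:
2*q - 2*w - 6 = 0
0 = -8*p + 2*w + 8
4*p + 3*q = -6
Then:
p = -3/16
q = -7/4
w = -19/4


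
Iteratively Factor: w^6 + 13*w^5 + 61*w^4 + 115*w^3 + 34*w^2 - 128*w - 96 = (w + 2)*(w^5 + 11*w^4 + 39*w^3 + 37*w^2 - 40*w - 48) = (w + 1)*(w + 2)*(w^4 + 10*w^3 + 29*w^2 + 8*w - 48) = (w + 1)*(w + 2)*(w + 4)*(w^3 + 6*w^2 + 5*w - 12) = (w + 1)*(w + 2)*(w + 3)*(w + 4)*(w^2 + 3*w - 4) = (w + 1)*(w + 2)*(w + 3)*(w + 4)^2*(w - 1)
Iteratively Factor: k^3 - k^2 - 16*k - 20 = (k - 5)*(k^2 + 4*k + 4) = (k - 5)*(k + 2)*(k + 2)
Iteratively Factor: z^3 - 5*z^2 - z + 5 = (z + 1)*(z^2 - 6*z + 5) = (z - 5)*(z + 1)*(z - 1)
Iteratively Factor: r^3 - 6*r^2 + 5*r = (r)*(r^2 - 6*r + 5) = r*(r - 1)*(r - 5)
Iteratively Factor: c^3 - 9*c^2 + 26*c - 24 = (c - 3)*(c^2 - 6*c + 8) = (c - 4)*(c - 3)*(c - 2)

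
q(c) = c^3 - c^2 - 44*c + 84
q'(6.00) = 52.00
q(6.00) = 0.00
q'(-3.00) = -11.00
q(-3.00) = 180.00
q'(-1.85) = -30.03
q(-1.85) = 155.65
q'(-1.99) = -28.14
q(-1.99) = 159.72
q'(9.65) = 216.07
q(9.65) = 464.91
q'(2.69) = -27.67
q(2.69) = -22.13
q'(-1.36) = -35.73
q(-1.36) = 139.47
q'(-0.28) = -43.20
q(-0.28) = 96.22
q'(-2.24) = -24.47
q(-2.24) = 166.30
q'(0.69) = -43.95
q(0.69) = 53.49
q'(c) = 3*c^2 - 2*c - 44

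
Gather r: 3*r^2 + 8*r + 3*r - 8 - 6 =3*r^2 + 11*r - 14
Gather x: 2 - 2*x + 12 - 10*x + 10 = 24 - 12*x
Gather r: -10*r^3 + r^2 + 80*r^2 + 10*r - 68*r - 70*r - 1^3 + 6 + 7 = -10*r^3 + 81*r^2 - 128*r + 12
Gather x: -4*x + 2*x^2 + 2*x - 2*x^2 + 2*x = 0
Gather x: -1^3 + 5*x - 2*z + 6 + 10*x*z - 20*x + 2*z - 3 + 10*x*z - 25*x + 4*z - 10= x*(20*z - 40) + 4*z - 8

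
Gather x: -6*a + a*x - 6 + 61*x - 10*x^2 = -6*a - 10*x^2 + x*(a + 61) - 6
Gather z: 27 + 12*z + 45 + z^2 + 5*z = z^2 + 17*z + 72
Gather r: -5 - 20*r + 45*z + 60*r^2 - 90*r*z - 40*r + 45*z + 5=60*r^2 + r*(-90*z - 60) + 90*z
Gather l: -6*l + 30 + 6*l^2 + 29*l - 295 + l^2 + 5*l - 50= 7*l^2 + 28*l - 315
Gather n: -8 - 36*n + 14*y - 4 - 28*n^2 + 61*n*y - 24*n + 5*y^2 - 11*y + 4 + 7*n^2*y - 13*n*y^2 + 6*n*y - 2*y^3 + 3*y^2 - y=n^2*(7*y - 28) + n*(-13*y^2 + 67*y - 60) - 2*y^3 + 8*y^2 + 2*y - 8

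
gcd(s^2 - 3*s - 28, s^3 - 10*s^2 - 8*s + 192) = s + 4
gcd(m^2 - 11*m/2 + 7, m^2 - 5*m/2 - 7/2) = m - 7/2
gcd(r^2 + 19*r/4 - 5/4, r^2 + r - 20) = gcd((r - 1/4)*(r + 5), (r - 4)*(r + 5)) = r + 5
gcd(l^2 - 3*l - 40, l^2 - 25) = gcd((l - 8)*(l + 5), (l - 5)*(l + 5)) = l + 5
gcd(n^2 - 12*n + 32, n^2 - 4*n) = n - 4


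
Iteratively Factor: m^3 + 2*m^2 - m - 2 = (m + 1)*(m^2 + m - 2) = (m - 1)*(m + 1)*(m + 2)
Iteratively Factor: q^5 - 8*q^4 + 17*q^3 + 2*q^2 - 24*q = (q - 3)*(q^4 - 5*q^3 + 2*q^2 + 8*q) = (q - 4)*(q - 3)*(q^3 - q^2 - 2*q) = q*(q - 4)*(q - 3)*(q^2 - q - 2) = q*(q - 4)*(q - 3)*(q + 1)*(q - 2)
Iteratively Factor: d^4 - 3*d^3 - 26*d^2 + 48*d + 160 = (d + 4)*(d^3 - 7*d^2 + 2*d + 40) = (d - 5)*(d + 4)*(d^2 - 2*d - 8) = (d - 5)*(d - 4)*(d + 4)*(d + 2)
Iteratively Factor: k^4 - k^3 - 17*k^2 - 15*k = (k - 5)*(k^3 + 4*k^2 + 3*k) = (k - 5)*(k + 3)*(k^2 + k) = k*(k - 5)*(k + 3)*(k + 1)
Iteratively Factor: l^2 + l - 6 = (l + 3)*(l - 2)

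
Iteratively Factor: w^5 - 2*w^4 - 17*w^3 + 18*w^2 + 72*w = (w + 3)*(w^4 - 5*w^3 - 2*w^2 + 24*w) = (w + 2)*(w + 3)*(w^3 - 7*w^2 + 12*w) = (w - 4)*(w + 2)*(w + 3)*(w^2 - 3*w) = (w - 4)*(w - 3)*(w + 2)*(w + 3)*(w)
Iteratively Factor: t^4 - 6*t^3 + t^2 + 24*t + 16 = (t - 4)*(t^3 - 2*t^2 - 7*t - 4) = (t - 4)^2*(t^2 + 2*t + 1) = (t - 4)^2*(t + 1)*(t + 1)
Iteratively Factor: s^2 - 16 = (s - 4)*(s + 4)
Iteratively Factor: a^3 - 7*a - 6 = (a + 1)*(a^2 - a - 6) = (a - 3)*(a + 1)*(a + 2)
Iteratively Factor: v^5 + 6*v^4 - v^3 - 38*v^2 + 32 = (v + 1)*(v^4 + 5*v^3 - 6*v^2 - 32*v + 32) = (v + 1)*(v + 4)*(v^3 + v^2 - 10*v + 8) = (v + 1)*(v + 4)^2*(v^2 - 3*v + 2) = (v - 1)*(v + 1)*(v + 4)^2*(v - 2)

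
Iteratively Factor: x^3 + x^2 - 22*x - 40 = (x + 2)*(x^2 - x - 20) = (x - 5)*(x + 2)*(x + 4)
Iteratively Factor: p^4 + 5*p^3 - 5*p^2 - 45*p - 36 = (p + 4)*(p^3 + p^2 - 9*p - 9) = (p + 1)*(p + 4)*(p^2 - 9) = (p - 3)*(p + 1)*(p + 4)*(p + 3)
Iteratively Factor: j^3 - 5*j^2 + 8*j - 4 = (j - 2)*(j^2 - 3*j + 2) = (j - 2)*(j - 1)*(j - 2)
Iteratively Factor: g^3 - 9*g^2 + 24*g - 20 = (g - 2)*(g^2 - 7*g + 10) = (g - 5)*(g - 2)*(g - 2)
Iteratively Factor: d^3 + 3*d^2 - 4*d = (d)*(d^2 + 3*d - 4) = d*(d - 1)*(d + 4)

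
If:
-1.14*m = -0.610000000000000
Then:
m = 0.54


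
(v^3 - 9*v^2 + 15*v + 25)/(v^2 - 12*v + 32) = (v^3 - 9*v^2 + 15*v + 25)/(v^2 - 12*v + 32)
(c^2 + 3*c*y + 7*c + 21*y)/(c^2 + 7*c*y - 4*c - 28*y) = (c^2 + 3*c*y + 7*c + 21*y)/(c^2 + 7*c*y - 4*c - 28*y)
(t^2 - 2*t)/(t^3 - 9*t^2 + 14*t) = 1/(t - 7)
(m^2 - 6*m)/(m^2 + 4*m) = (m - 6)/(m + 4)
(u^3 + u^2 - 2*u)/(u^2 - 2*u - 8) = u*(u - 1)/(u - 4)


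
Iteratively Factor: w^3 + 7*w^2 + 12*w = (w + 4)*(w^2 + 3*w) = (w + 3)*(w + 4)*(w)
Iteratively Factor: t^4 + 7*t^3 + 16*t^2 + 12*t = (t + 3)*(t^3 + 4*t^2 + 4*t) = t*(t + 3)*(t^2 + 4*t + 4) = t*(t + 2)*(t + 3)*(t + 2)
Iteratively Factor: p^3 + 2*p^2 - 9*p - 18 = (p - 3)*(p^2 + 5*p + 6) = (p - 3)*(p + 2)*(p + 3)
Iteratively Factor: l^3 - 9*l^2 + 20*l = (l)*(l^2 - 9*l + 20) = l*(l - 4)*(l - 5)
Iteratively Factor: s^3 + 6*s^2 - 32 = (s - 2)*(s^2 + 8*s + 16) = (s - 2)*(s + 4)*(s + 4)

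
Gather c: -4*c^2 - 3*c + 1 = -4*c^2 - 3*c + 1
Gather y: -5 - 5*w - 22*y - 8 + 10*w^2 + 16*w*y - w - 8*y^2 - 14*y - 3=10*w^2 - 6*w - 8*y^2 + y*(16*w - 36) - 16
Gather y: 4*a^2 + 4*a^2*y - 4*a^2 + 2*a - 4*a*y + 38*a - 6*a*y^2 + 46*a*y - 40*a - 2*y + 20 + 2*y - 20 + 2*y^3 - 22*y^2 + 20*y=2*y^3 + y^2*(-6*a - 22) + y*(4*a^2 + 42*a + 20)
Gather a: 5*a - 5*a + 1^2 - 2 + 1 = 0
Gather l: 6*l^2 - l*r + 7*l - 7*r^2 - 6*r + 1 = 6*l^2 + l*(7 - r) - 7*r^2 - 6*r + 1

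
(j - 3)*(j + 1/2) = j^2 - 5*j/2 - 3/2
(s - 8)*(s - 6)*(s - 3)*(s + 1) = s^4 - 16*s^3 + 73*s^2 - 54*s - 144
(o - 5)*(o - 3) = o^2 - 8*o + 15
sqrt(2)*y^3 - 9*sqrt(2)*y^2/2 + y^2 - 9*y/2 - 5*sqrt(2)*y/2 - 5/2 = (y - 5)*(y + sqrt(2)/2)*(sqrt(2)*y + sqrt(2)/2)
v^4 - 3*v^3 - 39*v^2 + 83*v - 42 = (v - 7)*(v - 1)^2*(v + 6)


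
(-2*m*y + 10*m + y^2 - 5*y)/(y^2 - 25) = (-2*m + y)/(y + 5)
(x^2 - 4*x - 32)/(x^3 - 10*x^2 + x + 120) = (x + 4)/(x^2 - 2*x - 15)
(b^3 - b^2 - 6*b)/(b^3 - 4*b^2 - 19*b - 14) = b*(b - 3)/(b^2 - 6*b - 7)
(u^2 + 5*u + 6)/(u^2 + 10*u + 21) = (u + 2)/(u + 7)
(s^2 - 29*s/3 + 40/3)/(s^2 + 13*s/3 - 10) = (s - 8)/(s + 6)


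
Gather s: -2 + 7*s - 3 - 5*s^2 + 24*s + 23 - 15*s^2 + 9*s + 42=-20*s^2 + 40*s + 60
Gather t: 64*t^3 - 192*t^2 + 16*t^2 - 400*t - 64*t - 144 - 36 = 64*t^3 - 176*t^2 - 464*t - 180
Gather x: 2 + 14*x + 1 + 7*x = 21*x + 3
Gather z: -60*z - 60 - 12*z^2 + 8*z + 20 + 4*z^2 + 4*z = -8*z^2 - 48*z - 40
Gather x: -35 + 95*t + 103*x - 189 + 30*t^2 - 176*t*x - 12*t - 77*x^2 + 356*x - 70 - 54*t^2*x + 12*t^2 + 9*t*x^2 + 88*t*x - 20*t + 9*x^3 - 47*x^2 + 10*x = 42*t^2 + 63*t + 9*x^3 + x^2*(9*t - 124) + x*(-54*t^2 - 88*t + 469) - 294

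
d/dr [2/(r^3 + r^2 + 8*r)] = 2*(-3*r^2 - 2*r - 8)/(r^2*(r^2 + r + 8)^2)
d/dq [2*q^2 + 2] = 4*q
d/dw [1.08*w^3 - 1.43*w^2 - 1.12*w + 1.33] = 3.24*w^2 - 2.86*w - 1.12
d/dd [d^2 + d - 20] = 2*d + 1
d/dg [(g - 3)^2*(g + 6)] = 3*g^2 - 27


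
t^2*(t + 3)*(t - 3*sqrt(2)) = t^4 - 3*sqrt(2)*t^3 + 3*t^3 - 9*sqrt(2)*t^2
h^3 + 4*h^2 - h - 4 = (h - 1)*(h + 1)*(h + 4)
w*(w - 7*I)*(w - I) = w^3 - 8*I*w^2 - 7*w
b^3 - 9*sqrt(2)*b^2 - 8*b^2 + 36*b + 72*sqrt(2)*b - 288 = (b - 8)*(b - 6*sqrt(2))*(b - 3*sqrt(2))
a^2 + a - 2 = (a - 1)*(a + 2)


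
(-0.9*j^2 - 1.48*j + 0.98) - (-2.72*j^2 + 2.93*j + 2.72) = 1.82*j^2 - 4.41*j - 1.74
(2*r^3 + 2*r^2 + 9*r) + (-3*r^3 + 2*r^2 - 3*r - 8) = -r^3 + 4*r^2 + 6*r - 8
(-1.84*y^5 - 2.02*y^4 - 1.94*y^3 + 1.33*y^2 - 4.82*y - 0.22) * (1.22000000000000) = -2.2448*y^5 - 2.4644*y^4 - 2.3668*y^3 + 1.6226*y^2 - 5.8804*y - 0.2684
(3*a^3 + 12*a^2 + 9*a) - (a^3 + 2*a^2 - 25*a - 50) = 2*a^3 + 10*a^2 + 34*a + 50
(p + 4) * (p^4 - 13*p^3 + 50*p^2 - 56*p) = p^5 - 9*p^4 - 2*p^3 + 144*p^2 - 224*p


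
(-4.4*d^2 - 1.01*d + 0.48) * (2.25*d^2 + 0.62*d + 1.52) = -9.9*d^4 - 5.0005*d^3 - 6.2342*d^2 - 1.2376*d + 0.7296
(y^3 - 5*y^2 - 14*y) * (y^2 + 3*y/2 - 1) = y^5 - 7*y^4/2 - 45*y^3/2 - 16*y^2 + 14*y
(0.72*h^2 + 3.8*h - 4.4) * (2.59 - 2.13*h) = -1.5336*h^3 - 6.2292*h^2 + 19.214*h - 11.396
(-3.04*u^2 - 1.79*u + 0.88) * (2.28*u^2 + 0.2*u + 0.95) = -6.9312*u^4 - 4.6892*u^3 - 1.2396*u^2 - 1.5245*u + 0.836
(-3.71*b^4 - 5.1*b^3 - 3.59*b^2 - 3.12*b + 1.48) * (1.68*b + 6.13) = -6.2328*b^5 - 31.3103*b^4 - 37.2942*b^3 - 27.2483*b^2 - 16.6392*b + 9.0724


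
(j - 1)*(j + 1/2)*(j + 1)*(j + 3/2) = j^4 + 2*j^3 - j^2/4 - 2*j - 3/4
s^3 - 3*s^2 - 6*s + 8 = (s - 4)*(s - 1)*(s + 2)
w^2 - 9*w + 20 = (w - 5)*(w - 4)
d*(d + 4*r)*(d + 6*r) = d^3 + 10*d^2*r + 24*d*r^2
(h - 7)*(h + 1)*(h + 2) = h^3 - 4*h^2 - 19*h - 14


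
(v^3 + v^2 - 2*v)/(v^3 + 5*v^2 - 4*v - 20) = v*(v - 1)/(v^2 + 3*v - 10)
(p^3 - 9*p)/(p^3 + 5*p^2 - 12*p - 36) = p*(p + 3)/(p^2 + 8*p + 12)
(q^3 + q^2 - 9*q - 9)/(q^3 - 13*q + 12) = (q^2 + 4*q + 3)/(q^2 + 3*q - 4)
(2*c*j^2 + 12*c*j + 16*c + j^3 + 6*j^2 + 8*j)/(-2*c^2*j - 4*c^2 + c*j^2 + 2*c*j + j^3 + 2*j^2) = (-j - 4)/(c - j)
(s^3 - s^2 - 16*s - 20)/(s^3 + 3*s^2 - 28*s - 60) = (s + 2)/(s + 6)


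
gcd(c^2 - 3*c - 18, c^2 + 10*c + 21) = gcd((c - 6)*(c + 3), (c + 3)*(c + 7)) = c + 3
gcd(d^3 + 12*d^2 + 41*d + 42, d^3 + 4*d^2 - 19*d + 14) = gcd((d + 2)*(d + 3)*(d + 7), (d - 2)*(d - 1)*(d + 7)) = d + 7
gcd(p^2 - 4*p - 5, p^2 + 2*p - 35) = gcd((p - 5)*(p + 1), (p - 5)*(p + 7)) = p - 5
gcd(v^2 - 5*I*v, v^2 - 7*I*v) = v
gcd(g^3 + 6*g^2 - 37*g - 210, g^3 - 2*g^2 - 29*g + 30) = g^2 - g - 30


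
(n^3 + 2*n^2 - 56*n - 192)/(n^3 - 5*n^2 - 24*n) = (n^2 + 10*n + 24)/(n*(n + 3))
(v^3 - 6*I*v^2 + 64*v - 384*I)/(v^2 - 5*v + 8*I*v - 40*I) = (v^2 - 14*I*v - 48)/(v - 5)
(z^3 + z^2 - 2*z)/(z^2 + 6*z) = (z^2 + z - 2)/(z + 6)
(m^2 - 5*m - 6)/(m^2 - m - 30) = (m + 1)/(m + 5)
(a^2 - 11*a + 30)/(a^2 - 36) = (a - 5)/(a + 6)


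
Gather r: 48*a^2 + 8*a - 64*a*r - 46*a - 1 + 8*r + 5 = 48*a^2 - 38*a + r*(8 - 64*a) + 4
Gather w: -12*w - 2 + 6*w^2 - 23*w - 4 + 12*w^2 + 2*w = 18*w^2 - 33*w - 6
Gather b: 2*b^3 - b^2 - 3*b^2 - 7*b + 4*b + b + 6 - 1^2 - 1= 2*b^3 - 4*b^2 - 2*b + 4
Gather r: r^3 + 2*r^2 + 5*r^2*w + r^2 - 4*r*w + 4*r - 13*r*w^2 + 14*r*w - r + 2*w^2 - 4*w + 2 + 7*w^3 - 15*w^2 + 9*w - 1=r^3 + r^2*(5*w + 3) + r*(-13*w^2 + 10*w + 3) + 7*w^3 - 13*w^2 + 5*w + 1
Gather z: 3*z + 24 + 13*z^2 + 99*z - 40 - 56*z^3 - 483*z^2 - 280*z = -56*z^3 - 470*z^2 - 178*z - 16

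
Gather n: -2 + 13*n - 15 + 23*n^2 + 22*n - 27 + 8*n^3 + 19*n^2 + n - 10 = 8*n^3 + 42*n^2 + 36*n - 54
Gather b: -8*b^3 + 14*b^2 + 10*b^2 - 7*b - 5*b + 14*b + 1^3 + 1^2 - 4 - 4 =-8*b^3 + 24*b^2 + 2*b - 6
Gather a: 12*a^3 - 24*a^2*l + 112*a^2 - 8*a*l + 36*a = 12*a^3 + a^2*(112 - 24*l) + a*(36 - 8*l)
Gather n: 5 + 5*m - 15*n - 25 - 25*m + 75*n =-20*m + 60*n - 20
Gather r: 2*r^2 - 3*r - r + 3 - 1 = 2*r^2 - 4*r + 2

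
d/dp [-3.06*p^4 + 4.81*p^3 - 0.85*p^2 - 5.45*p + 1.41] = -12.24*p^3 + 14.43*p^2 - 1.7*p - 5.45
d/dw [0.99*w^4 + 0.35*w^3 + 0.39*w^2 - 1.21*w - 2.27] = 3.96*w^3 + 1.05*w^2 + 0.78*w - 1.21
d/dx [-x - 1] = -1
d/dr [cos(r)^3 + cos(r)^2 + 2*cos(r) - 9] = (3*sin(r)^2 - 2*cos(r) - 5)*sin(r)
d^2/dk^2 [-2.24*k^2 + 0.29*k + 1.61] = -4.48000000000000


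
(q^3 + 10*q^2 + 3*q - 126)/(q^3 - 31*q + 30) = (q^2 + 4*q - 21)/(q^2 - 6*q + 5)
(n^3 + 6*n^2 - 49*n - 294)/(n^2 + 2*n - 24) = (n^2 - 49)/(n - 4)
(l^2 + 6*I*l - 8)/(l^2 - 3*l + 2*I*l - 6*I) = (l + 4*I)/(l - 3)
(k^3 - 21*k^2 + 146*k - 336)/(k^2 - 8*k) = k - 13 + 42/k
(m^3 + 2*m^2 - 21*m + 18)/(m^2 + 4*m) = (m^3 + 2*m^2 - 21*m + 18)/(m*(m + 4))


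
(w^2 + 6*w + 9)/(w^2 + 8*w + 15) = (w + 3)/(w + 5)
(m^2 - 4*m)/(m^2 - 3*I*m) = (m - 4)/(m - 3*I)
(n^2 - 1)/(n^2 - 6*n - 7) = (n - 1)/(n - 7)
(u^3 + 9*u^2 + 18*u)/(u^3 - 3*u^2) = (u^2 + 9*u + 18)/(u*(u - 3))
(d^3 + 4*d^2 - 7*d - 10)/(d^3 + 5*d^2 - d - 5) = (d - 2)/(d - 1)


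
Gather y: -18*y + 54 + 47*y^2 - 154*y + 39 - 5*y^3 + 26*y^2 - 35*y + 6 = -5*y^3 + 73*y^2 - 207*y + 99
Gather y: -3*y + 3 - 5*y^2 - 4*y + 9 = -5*y^2 - 7*y + 12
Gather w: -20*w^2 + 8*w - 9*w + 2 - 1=-20*w^2 - w + 1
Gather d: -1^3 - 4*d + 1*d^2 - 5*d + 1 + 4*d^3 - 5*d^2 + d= 4*d^3 - 4*d^2 - 8*d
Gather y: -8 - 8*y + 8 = -8*y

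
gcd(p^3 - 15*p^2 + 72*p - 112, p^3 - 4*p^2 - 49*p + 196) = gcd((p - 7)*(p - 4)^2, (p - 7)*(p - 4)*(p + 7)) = p^2 - 11*p + 28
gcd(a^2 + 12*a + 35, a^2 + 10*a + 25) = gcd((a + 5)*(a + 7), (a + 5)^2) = a + 5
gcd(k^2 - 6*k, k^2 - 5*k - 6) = k - 6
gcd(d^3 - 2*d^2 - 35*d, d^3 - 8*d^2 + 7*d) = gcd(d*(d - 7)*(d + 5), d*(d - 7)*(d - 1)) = d^2 - 7*d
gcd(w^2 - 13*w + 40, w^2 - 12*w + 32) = w - 8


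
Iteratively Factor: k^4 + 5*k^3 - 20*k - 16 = (k - 2)*(k^3 + 7*k^2 + 14*k + 8) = (k - 2)*(k + 4)*(k^2 + 3*k + 2) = (k - 2)*(k + 1)*(k + 4)*(k + 2)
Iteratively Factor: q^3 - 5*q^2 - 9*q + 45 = (q + 3)*(q^2 - 8*q + 15) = (q - 3)*(q + 3)*(q - 5)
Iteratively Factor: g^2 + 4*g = (g + 4)*(g)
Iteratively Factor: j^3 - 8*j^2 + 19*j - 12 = (j - 1)*(j^2 - 7*j + 12) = (j - 4)*(j - 1)*(j - 3)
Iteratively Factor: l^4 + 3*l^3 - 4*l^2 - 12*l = (l)*(l^3 + 3*l^2 - 4*l - 12) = l*(l + 3)*(l^2 - 4) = l*(l + 2)*(l + 3)*(l - 2)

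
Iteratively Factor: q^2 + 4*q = (q)*(q + 4)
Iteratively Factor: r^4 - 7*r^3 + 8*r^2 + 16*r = (r - 4)*(r^3 - 3*r^2 - 4*r) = r*(r - 4)*(r^2 - 3*r - 4) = r*(r - 4)^2*(r + 1)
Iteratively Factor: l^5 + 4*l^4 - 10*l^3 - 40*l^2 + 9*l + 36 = (l + 1)*(l^4 + 3*l^3 - 13*l^2 - 27*l + 36) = (l - 3)*(l + 1)*(l^3 + 6*l^2 + 5*l - 12) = (l - 3)*(l - 1)*(l + 1)*(l^2 + 7*l + 12) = (l - 3)*(l - 1)*(l + 1)*(l + 4)*(l + 3)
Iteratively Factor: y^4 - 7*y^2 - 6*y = (y)*(y^3 - 7*y - 6) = y*(y + 1)*(y^2 - y - 6) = y*(y - 3)*(y + 1)*(y + 2)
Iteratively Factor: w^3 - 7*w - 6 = (w + 1)*(w^2 - w - 6) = (w + 1)*(w + 2)*(w - 3)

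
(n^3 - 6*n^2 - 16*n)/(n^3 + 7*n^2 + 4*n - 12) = n*(n - 8)/(n^2 + 5*n - 6)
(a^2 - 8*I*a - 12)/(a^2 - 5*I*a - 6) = (a - 6*I)/(a - 3*I)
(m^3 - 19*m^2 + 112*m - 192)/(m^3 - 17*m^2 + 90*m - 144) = (m - 8)/(m - 6)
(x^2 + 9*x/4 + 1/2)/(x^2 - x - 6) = (x + 1/4)/(x - 3)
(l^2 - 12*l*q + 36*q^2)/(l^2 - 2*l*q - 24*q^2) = (l - 6*q)/(l + 4*q)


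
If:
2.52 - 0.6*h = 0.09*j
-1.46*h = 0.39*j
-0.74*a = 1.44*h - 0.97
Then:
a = -17.33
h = 9.58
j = -35.86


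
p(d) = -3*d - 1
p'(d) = -3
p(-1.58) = 3.74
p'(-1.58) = -3.00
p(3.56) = -11.68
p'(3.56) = -3.00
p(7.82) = -24.46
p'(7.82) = -3.00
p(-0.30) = -0.10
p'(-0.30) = -3.00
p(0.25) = -1.75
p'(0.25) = -3.00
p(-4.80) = 13.40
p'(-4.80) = -3.00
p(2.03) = -7.09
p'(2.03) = -3.00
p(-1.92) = 4.76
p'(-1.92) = -3.00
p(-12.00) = 35.00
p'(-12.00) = -3.00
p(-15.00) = 44.00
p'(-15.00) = -3.00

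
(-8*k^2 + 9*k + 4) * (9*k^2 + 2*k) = -72*k^4 + 65*k^3 + 54*k^2 + 8*k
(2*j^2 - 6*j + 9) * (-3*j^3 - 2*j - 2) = -6*j^5 + 18*j^4 - 31*j^3 + 8*j^2 - 6*j - 18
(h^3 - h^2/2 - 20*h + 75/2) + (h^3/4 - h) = 5*h^3/4 - h^2/2 - 21*h + 75/2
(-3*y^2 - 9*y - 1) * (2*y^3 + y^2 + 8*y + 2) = -6*y^5 - 21*y^4 - 35*y^3 - 79*y^2 - 26*y - 2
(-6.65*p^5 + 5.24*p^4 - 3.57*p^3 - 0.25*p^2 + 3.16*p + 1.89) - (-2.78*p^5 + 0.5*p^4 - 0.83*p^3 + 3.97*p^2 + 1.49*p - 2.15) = -3.87*p^5 + 4.74*p^4 - 2.74*p^3 - 4.22*p^2 + 1.67*p + 4.04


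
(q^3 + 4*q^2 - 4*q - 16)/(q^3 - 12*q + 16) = (q + 2)/(q - 2)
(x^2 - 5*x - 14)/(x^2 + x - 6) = (x^2 - 5*x - 14)/(x^2 + x - 6)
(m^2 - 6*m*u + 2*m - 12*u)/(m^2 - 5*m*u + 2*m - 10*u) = (-m + 6*u)/(-m + 5*u)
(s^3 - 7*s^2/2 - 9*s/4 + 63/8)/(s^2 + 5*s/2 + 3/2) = (s^2 - 5*s + 21/4)/(s + 1)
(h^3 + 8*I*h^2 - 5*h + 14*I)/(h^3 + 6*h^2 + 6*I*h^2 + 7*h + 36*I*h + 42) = (h + 2*I)/(h + 6)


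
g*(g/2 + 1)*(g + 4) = g^3/2 + 3*g^2 + 4*g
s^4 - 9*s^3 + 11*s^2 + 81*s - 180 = (s - 5)*(s - 4)*(s - 3)*(s + 3)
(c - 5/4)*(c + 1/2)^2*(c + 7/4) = c^4 + 3*c^3/2 - 23*c^2/16 - 33*c/16 - 35/64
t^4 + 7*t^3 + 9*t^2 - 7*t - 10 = (t - 1)*(t + 1)*(t + 2)*(t + 5)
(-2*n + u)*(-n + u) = 2*n^2 - 3*n*u + u^2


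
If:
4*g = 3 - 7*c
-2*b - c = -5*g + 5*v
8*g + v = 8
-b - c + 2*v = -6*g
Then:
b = 209/41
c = -93/451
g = 501/451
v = -400/451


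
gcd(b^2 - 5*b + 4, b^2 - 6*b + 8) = b - 4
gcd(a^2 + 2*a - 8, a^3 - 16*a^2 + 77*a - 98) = a - 2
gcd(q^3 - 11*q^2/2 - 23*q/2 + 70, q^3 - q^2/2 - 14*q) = q^2 - q/2 - 14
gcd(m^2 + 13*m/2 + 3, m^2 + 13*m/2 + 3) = m^2 + 13*m/2 + 3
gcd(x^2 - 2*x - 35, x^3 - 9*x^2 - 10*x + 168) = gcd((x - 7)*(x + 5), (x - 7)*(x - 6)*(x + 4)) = x - 7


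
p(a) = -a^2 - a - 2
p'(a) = -2*a - 1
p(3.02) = -14.14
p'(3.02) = -7.04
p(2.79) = -12.57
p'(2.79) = -6.58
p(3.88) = -20.93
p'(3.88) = -8.76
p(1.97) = -7.85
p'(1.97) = -4.94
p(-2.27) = -4.88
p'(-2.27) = 3.54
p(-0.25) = -1.81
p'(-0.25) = -0.50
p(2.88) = -13.17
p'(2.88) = -6.76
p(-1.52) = -2.79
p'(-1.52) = 2.04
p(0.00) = -2.00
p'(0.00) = -1.00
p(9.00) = -92.00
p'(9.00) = -19.00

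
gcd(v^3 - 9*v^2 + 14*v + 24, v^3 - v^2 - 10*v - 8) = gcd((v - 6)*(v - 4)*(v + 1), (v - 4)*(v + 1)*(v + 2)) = v^2 - 3*v - 4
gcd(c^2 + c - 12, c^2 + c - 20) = 1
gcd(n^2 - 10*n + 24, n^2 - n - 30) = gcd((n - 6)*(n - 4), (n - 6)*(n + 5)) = n - 6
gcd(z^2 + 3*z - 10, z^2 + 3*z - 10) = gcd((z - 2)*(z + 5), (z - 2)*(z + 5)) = z^2 + 3*z - 10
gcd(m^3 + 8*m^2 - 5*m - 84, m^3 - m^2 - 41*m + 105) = m^2 + 4*m - 21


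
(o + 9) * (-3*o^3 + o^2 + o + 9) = -3*o^4 - 26*o^3 + 10*o^2 + 18*o + 81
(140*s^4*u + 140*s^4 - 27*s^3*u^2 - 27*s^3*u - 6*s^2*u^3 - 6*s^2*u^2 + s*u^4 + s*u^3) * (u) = 140*s^4*u^2 + 140*s^4*u - 27*s^3*u^3 - 27*s^3*u^2 - 6*s^2*u^4 - 6*s^2*u^3 + s*u^5 + s*u^4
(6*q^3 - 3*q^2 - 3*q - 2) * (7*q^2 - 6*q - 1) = 42*q^5 - 57*q^4 - 9*q^3 + 7*q^2 + 15*q + 2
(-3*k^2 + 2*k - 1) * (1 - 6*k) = 18*k^3 - 15*k^2 + 8*k - 1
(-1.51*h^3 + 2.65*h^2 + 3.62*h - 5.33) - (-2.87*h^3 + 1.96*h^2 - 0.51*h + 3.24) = 1.36*h^3 + 0.69*h^2 + 4.13*h - 8.57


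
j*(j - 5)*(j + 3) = j^3 - 2*j^2 - 15*j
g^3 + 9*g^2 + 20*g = g*(g + 4)*(g + 5)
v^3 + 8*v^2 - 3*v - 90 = (v - 3)*(v + 5)*(v + 6)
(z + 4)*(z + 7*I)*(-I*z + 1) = -I*z^3 + 8*z^2 - 4*I*z^2 + 32*z + 7*I*z + 28*I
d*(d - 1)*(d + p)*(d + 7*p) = d^4 + 8*d^3*p - d^3 + 7*d^2*p^2 - 8*d^2*p - 7*d*p^2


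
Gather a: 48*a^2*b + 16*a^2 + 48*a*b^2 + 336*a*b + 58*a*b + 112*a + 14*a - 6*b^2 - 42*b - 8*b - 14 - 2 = a^2*(48*b + 16) + a*(48*b^2 + 394*b + 126) - 6*b^2 - 50*b - 16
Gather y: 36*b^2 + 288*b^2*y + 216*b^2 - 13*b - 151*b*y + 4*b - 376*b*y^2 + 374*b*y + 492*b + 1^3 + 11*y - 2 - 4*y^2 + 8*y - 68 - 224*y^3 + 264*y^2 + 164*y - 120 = 252*b^2 + 483*b - 224*y^3 + y^2*(260 - 376*b) + y*(288*b^2 + 223*b + 183) - 189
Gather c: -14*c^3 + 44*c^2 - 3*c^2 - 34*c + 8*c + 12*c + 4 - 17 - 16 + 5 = -14*c^3 + 41*c^2 - 14*c - 24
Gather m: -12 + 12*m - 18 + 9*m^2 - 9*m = 9*m^2 + 3*m - 30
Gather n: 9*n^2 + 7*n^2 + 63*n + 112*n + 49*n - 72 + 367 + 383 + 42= 16*n^2 + 224*n + 720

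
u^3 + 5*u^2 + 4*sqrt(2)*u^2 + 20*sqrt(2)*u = u*(u + 5)*(u + 4*sqrt(2))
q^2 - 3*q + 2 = (q - 2)*(q - 1)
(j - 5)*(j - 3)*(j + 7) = j^3 - j^2 - 41*j + 105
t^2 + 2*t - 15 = (t - 3)*(t + 5)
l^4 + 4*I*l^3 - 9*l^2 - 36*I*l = l*(l - 3)*(l + 3)*(l + 4*I)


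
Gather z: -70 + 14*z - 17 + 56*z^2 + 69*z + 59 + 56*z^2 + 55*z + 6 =112*z^2 + 138*z - 22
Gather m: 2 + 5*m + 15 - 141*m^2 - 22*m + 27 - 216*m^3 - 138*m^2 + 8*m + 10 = -216*m^3 - 279*m^2 - 9*m + 54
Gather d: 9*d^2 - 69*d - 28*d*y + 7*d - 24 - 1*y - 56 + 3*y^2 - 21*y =9*d^2 + d*(-28*y - 62) + 3*y^2 - 22*y - 80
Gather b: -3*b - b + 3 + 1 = 4 - 4*b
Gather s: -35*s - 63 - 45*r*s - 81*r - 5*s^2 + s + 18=-81*r - 5*s^2 + s*(-45*r - 34) - 45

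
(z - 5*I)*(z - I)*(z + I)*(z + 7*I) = z^4 + 2*I*z^3 + 36*z^2 + 2*I*z + 35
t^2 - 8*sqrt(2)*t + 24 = (t - 6*sqrt(2))*(t - 2*sqrt(2))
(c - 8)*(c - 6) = c^2 - 14*c + 48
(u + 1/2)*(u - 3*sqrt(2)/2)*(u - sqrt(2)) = u^3 - 5*sqrt(2)*u^2/2 + u^2/2 - 5*sqrt(2)*u/4 + 3*u + 3/2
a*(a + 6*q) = a^2 + 6*a*q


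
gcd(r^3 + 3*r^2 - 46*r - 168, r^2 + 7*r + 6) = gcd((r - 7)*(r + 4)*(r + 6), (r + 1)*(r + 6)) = r + 6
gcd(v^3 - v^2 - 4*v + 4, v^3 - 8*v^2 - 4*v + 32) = v^2 - 4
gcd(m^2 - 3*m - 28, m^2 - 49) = m - 7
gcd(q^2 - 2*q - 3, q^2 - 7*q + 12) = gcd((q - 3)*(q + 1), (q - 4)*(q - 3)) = q - 3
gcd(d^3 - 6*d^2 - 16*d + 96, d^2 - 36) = d - 6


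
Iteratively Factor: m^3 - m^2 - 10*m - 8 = (m + 1)*(m^2 - 2*m - 8) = (m + 1)*(m + 2)*(m - 4)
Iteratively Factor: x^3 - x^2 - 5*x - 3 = (x - 3)*(x^2 + 2*x + 1) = (x - 3)*(x + 1)*(x + 1)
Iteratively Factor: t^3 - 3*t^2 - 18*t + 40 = (t - 5)*(t^2 + 2*t - 8) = (t - 5)*(t + 4)*(t - 2)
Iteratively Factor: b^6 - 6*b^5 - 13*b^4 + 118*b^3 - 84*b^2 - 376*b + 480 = (b - 3)*(b^5 - 3*b^4 - 22*b^3 + 52*b^2 + 72*b - 160) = (b - 3)*(b - 2)*(b^4 - b^3 - 24*b^2 + 4*b + 80) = (b - 3)*(b - 2)^2*(b^3 + b^2 - 22*b - 40) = (b - 3)*(b - 2)^2*(b + 4)*(b^2 - 3*b - 10) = (b - 3)*(b - 2)^2*(b + 2)*(b + 4)*(b - 5)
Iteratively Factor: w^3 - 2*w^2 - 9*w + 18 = (w - 3)*(w^2 + w - 6) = (w - 3)*(w + 3)*(w - 2)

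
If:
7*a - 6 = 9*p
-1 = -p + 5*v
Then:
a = 45*v/7 + 15/7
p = 5*v + 1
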